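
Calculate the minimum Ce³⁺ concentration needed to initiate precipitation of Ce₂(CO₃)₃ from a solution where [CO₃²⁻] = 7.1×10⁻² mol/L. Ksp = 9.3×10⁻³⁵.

A salt starts to precipitate once the ion product Q reaches its Ksp.
Ce₂(CO₃)₃(s) ⇌ 2 Ce³⁺(aq) + 3 CO₃²⁻(aq)
Ksp = [Ce³⁺]^2[CO₃²⁻]^3 = [Ce³⁺]^2(7.1×10⁻²)^3
[Ce³⁺]^2 = 9.3×10⁻³⁵ / (7.1×10⁻²)^3 = 2.6×10⁻³¹
[Ce³⁺] = 5.1×10⁻¹⁶ mol/L

5.1×10⁻¹⁶ M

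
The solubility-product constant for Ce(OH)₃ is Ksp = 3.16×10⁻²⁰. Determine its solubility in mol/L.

5.85×10⁻⁶ M

Ce(OH)₃(s) ⇌ Ce³⁺(aq) + 3 OH⁻(aq)
Let s be the molar solubility. Then [Ce³⁺] = s and [OH⁻] = 3s.
Ksp = [Ce³⁺][OH⁻]^3 = s · (3s)^3 = 27s^4
27s^4 = 3.16×10⁻²⁰  ⇒  s^4 = 1.17×10⁻²¹
Taking the 4th root, s = 5.85×10⁻⁶ mol/L.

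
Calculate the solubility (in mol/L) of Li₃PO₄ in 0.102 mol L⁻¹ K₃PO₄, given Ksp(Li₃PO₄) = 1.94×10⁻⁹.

8.90×10⁻⁴ M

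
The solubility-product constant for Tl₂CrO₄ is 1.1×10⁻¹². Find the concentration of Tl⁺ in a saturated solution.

1.3×10⁻⁴ M

Tl₂CrO₄(s) ⇌ 2 Tl⁺(aq) + CrO₄²⁻(aq)
For each mole of Tl₂CrO₄ that dissolves per liter, [Tl⁺] = 2s and [CrO₄²⁻] = s; let s denote this solubility.
Ksp = [Tl⁺]^2[CrO₄²⁻] = (2s)^2 · s = 4s^3 = 1.1×10⁻¹²
s = 6.5×10⁻⁵ M
[Tl⁺] = 2s = 1.3×10⁻⁴ M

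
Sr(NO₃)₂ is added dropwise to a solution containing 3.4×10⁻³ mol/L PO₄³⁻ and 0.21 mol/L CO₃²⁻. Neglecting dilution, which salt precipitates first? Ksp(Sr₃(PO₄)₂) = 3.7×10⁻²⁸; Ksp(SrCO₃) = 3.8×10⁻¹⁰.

Precipitation begins when Q = Ksp.
For Sr₃(PO₄)₂: [Sr²⁺] = (Ksp/[PO₄³⁻]^2)^(1/3) = 3.2×10⁻⁸ mol/L
For SrCO₃: [Sr²⁺] = (Ksp/[CO₃²⁻]) = 1.8×10⁻⁹ mol/L
SrCO₃ requires the lower [Sr²⁺], so it precipitates first.

SrCO₃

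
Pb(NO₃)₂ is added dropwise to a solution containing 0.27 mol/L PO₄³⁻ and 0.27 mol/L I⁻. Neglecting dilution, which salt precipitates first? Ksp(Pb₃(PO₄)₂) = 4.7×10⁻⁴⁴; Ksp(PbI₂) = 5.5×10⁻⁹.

The threshold for precipitation is Q = Ksp.
For Pb₃(PO₄)₂: [Pb²⁺] = (Ksp/[PO₄³⁻]^2)^(1/3) = 8.6×10⁻¹⁵ mol/L
For PbI₂: [Pb²⁺] = (Ksp/[I⁻]^2) = 7.5×10⁻⁸ mol/L
The smaller threshold [Pb²⁺] is reached first, so Pb₃(PO₄)₂ precipitates first.

Pb₃(PO₄)₂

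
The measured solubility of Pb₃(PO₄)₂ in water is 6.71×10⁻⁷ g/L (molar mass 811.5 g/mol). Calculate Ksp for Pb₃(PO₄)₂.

Ksp = 4.17×10⁻⁴⁴

Convert to molarity: s = 6.71×10⁻⁷ / 811.5 = 8.2686×10⁻¹⁰ mol/L
Pb₃(PO₄)₂(s) ⇌ 3 Pb²⁺(aq) + 2 PO₄³⁻(aq)
Let s be the molar solubility. Then [Pb²⁺] = 3s and [PO₄³⁻] = 2s.
Ksp = [Pb²⁺]^3[PO₄³⁻]^2 = (3s)^3 · (2s)^2 = 108s^5
Ksp = 108 × (8.2686×10⁻¹⁰)^5 = 4.17×10⁻⁴⁴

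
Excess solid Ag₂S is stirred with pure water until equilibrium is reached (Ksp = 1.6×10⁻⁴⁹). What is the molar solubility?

3.4×10⁻¹⁷ M

Ag₂S(s) ⇌ 2 Ag⁺(aq) + S²⁻(aq)
Call the molar solubility s, so that [Ag⁺] = 2s and [S²⁻] = s.
Ksp = [Ag⁺]^2[S²⁻] = (2s)^2 · s = 4s^3
4s^3 = 1.6×10⁻⁴⁹  ⇒  s^3 = 4.0×10⁻⁵⁰
Taking the 3rd root, s = 3.4×10⁻¹⁷ mol/L.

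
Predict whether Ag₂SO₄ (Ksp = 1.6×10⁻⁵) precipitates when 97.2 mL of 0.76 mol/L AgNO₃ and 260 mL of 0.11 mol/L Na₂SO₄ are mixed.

Yes

Total volume after mixing = 97.2 + 260 = 357.2 mL.
[Ag⁺] = (0.76)(97.2)/357.2 = 0.21 mol/L
[SO₄²⁻] = (0.11)(260)/357.2 = 8.0×10⁻² mol/L
Q = [Ag⁺]^2[SO₄²⁻] = 3.4×10⁻³
Q = 3.4×10⁻³ > Ksp = 1.6×10⁻⁵, so the solution is supersaturated and Ag₂SO₄ precipitates.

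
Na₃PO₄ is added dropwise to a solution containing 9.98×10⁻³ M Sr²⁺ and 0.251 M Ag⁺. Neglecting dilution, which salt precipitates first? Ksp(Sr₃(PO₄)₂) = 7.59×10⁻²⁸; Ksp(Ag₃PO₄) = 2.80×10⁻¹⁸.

Each salt precipitates once Q = Ksp for that salt.
For Sr₃(PO₄)₂: [PO₄³⁻] = (Ksp/[Sr²⁺]^3)^(1/2) = 2.76×10⁻¹¹ M
For Ag₃PO₄: [PO₄³⁻] = (Ksp/[Ag⁺]^3) = 1.77×10⁻¹⁶ M
Since Ag₃PO₄ needs less PO₄³⁻ to reach saturation, it precipitates first.

Ag₃PO₄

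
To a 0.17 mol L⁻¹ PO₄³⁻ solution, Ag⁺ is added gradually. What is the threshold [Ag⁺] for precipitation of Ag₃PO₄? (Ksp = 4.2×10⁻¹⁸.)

Precipitation begins when Q = Ksp.
Ag₃PO₄(s) ⇌ 3 Ag⁺(aq) + PO₄³⁻(aq)
Ksp = [Ag⁺]^3[PO₄³⁻] = [Ag⁺]^3(0.17)
[Ag⁺]^3 = 4.2×10⁻¹⁸ / (0.17) = 2.5×10⁻¹⁷
[Ag⁺] = 2.9×10⁻⁶ mol L⁻¹

2.9×10⁻⁶ M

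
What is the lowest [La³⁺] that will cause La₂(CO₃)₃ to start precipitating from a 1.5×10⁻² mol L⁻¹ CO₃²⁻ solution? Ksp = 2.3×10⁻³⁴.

8.3×10⁻¹⁵ M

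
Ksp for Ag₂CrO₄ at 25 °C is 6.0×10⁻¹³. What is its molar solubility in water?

5.3×10⁻⁵ M

Ag₂CrO₄(s) ⇌ 2 Ag⁺(aq) + CrO₄²⁻(aq)
Call the molar solubility s, so that [Ag⁺] = 2s and [CrO₄²⁻] = s.
Ksp = [Ag⁺]^2[CrO₄²⁻] = (2s)^2 · s = 4s^3
4s^3 = 6.0×10⁻¹³  ⇒  s^3 = 1.5×10⁻¹³
s = (1.5×10⁻¹³)^(1/3) = 5.3×10⁻⁵ mol/L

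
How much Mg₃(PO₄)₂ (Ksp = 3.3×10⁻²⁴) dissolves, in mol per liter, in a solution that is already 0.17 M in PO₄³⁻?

1.6×10⁻⁸ M

Mg₃(PO₄)₂(s) ⇌ 3 Mg²⁺(aq) + 2 PO₄³⁻(aq)
With PO₄³⁻ already at 0.17 M and s small, take [PO₄³⁻] ≈ 0.17 M and [Mg²⁺] = 3s.
Ksp = [Mg²⁺]^3[PO₄³⁻]^2 = (3s)^3(0.17)^2
(3s)^3 = 3.3×10⁻²⁴ / (0.17)^2 = 1.1×10⁻²²
s = 1.6×10⁻⁸ M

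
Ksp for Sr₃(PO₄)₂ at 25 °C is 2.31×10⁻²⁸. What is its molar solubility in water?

1.16×10⁻⁶ M

Sr₃(PO₄)₂(s) ⇌ 3 Sr²⁺(aq) + 2 PO₄³⁻(aq)
Let s be the molar solubility. Then [Sr²⁺] = 3s and [PO₄³⁻] = 2s.
Ksp = [Sr²⁺]^3[PO₄³⁻]^2 = (3s)^3 · (2s)^2 = 108s^5
108s^5 = 2.31×10⁻²⁸  ⇒  s^5 = 2.14×10⁻³⁰
Taking the 5th root, s = 1.16×10⁻⁶ M.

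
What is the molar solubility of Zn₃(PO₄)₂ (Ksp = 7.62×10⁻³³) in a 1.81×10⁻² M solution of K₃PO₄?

9.52×10⁻¹¹ M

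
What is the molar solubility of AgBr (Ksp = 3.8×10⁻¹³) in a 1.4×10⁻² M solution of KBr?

AgBr(s) ⇌ Ag⁺(aq) + Br⁻(aq)
Br⁻ is already present at 1.4×10⁻² M. If s mol/L of AgBr dissolves, [Ag⁺] = s while [Br⁻] ≈ 1.4×10⁻² M.
Ksp = [Ag⁺][Br⁻] = s(1.4×10⁻²)
s = 3.8×10⁻¹³ / (1.4×10⁻²) = 2.7×10⁻¹¹
s = 2.7×10⁻¹¹ M

2.7×10⁻¹¹ M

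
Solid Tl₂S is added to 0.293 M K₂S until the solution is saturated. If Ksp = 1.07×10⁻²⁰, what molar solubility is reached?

9.55×10⁻¹¹ M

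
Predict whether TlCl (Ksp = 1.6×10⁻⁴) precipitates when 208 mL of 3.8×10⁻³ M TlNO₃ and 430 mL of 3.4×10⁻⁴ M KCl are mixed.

No

After mixing, V = 208 mL + 430 mL = 638 mL.
[Tl⁺] = (3.8×10⁻³)(208)/638 = 1.2×10⁻³ M
[Cl⁻] = (3.4×10⁻⁴)(430)/638 = 2.3×10⁻⁴ M
Q = [Tl⁺][Cl⁻] = 2.8×10⁻⁷
Since Q (2.8×10⁻⁷) is less than Ksp (1.6×10⁻⁴), no TlCl precipitates.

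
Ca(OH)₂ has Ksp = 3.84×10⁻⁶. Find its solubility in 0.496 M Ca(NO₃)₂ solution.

1.39×10⁻³ M

Ca(OH)₂(s) ⇌ Ca²⁺(aq) + 2 OH⁻(aq)
With Ca²⁺ already at 0.496 M and s small, take [Ca²⁺] ≈ 0.496 M and [OH⁻] = 2s.
Ksp = [Ca²⁺][OH⁻]^2 = (0.496)(2s)^2
(2s)^2 = 3.84×10⁻⁶ / (0.496) = 7.74×10⁻⁶
s = 1.39×10⁻³ M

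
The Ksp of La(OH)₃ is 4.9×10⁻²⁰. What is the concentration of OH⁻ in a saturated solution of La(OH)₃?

La(OH)₃(s) ⇌ La³⁺(aq) + 3 OH⁻(aq)
For each mole of La(OH)₃ that dissolves per liter, [La³⁺] = s and [OH⁻] = 3s; let s denote this solubility.
Ksp = [La³⁺][OH⁻]^3 = s · (3s)^3 = 27s^4 = 4.9×10⁻²⁰
s = 6.5×10⁻⁶ mol/L
[OH⁻] = 3s = 2.0×10⁻⁵ mol/L

2.0×10⁻⁵ M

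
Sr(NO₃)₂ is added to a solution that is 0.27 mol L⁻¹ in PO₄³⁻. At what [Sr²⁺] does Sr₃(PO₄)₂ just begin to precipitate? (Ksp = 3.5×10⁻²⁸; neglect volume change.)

1.7×10⁻⁹ M

Each salt precipitates once Q = Ksp for that salt.
Sr₃(PO₄)₂(s) ⇌ 3 Sr²⁺(aq) + 2 PO₄³⁻(aq)
Ksp = [Sr²⁺]^3[PO₄³⁻]^2 = [Sr²⁺]^3(0.27)^2
[Sr²⁺]^3 = 3.5×10⁻²⁸ / (0.27)^2 = 4.8×10⁻²⁷
[Sr²⁺] = 1.7×10⁻⁹ mol L⁻¹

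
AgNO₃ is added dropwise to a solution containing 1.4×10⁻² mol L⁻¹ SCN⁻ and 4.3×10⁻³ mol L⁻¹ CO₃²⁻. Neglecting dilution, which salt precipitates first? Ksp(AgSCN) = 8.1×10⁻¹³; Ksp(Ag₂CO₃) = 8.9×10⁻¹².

AgSCN

Precipitation begins when Q = Ksp.
For AgSCN: [Ag⁺] = (Ksp/[SCN⁻]) = 5.8×10⁻¹¹ mol L⁻¹
For Ag₂CO₃: [Ag⁺] = (Ksp/[CO₃²⁻])^(1/2) = 4.5×10⁻⁵ mol L⁻¹
The smaller threshold [Ag⁺] is reached first, so AgSCN precipitates first.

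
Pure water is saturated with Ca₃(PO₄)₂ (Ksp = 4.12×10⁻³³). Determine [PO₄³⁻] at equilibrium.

2.61×10⁻⁷ M

Ca₃(PO₄)₂(s) ⇌ 3 Ca²⁺(aq) + 2 PO₄³⁻(aq)
With molar solubility s: [Ca²⁺] = 3s, [PO₄³⁻] = 2s.
Ksp = [Ca²⁺]^3[PO₄³⁻]^2 = (3s)^3 · (2s)^2 = 108s^5 = 4.12×10⁻³³
s = 1.31×10⁻⁷ mol/L
[PO₄³⁻] = 2s = 2.61×10⁻⁷ mol/L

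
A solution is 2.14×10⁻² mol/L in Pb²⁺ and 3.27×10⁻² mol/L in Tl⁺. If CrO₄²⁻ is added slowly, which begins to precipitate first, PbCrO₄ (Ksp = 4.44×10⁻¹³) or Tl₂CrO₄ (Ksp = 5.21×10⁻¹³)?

PbCrO₄

The threshold for precipitation is Q = Ksp.
For PbCrO₄: [CrO₄²⁻] = (Ksp/[Pb²⁺]) = 2.07×10⁻¹¹ mol/L
For Tl₂CrO₄: [CrO₄²⁻] = (Ksp/[Tl⁺]^2) = 4.87×10⁻¹⁰ mol/L
The smaller threshold [CrO₄²⁻] is reached first, so PbCrO₄ precipitates first.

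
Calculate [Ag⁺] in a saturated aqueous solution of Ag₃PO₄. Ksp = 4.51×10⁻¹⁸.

6.06×10⁻⁵ M

Ag₃PO₄(s) ⇌ 3 Ag⁺(aq) + PO₄³⁻(aq)
Call the molar solubility s, so that [Ag⁺] = 3s and [PO₄³⁻] = s.
Ksp = [Ag⁺]^3[PO₄³⁻] = (3s)^3 · s = 27s^4 = 4.51×10⁻¹⁸
s = 2.02×10⁻⁵ mol/L
[Ag⁺] = 3s = 6.06×10⁻⁵ mol/L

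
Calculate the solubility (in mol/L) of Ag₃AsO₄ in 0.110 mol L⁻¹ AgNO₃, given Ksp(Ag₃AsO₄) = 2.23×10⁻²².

1.68×10⁻¹⁹ M

Ag₃AsO₄(s) ⇌ 3 Ag⁺(aq) + AsO₄³⁻(aq)
With Ag⁺ already at 0.110 mol L⁻¹ and s small, take [Ag⁺] ≈ 0.110 mol L⁻¹ and [AsO₄³⁻] = s.
Ksp = [Ag⁺]^3[AsO₄³⁻] = (0.110)^3s
s = 2.23×10⁻²² / (0.110)^3 = 1.68×10⁻¹⁹
s = 1.68×10⁻¹⁹ mol L⁻¹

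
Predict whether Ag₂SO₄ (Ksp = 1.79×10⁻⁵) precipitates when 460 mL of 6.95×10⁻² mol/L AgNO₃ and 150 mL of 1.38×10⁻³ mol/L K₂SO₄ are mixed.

No

After mixing, V = 460 mL + 150 mL = 610 mL.
[Ag⁺] = (6.95×10⁻²)(460)/610 = 5.24×10⁻² mol/L
[SO₄²⁻] = (1.38×10⁻³)(150)/610 = 3.39×10⁻⁴ mol/L
Q = [Ag⁺]^2[SO₄²⁻] = 9.32×10⁻⁷
Since Q (9.32×10⁻⁷) is less than Ksp (1.79×10⁻⁵), no Ag₂SO₄ precipitates.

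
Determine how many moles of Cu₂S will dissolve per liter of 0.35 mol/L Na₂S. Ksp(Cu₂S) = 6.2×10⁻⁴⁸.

2.1×10⁻²⁴ M

Cu₂S(s) ⇌ 2 Cu⁺(aq) + S²⁻(aq)
Let s be the solubility of Cu₂S here. The common ion gives [S²⁻] ≈ 0.35 mol/L, and [Cu⁺] = 2s.
Ksp = [Cu⁺]^2[S²⁻] = (2s)^2(0.35)
(2s)^2 = 6.2×10⁻⁴⁸ / (0.35) = 1.8×10⁻⁴⁷
s = 2.1×10⁻²⁴ mol/L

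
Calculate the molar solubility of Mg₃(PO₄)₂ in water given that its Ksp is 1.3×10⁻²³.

1.0×10⁻⁵ M

Mg₃(PO₄)₂(s) ⇌ 3 Mg²⁺(aq) + 2 PO₄³⁻(aq)
For each mole of Mg₃(PO₄)₂ that dissolves per liter, [Mg²⁺] = 3s and [PO₄³⁻] = 2s; let s denote this solubility.
Ksp = [Mg²⁺]^3[PO₄³⁻]^2 = (3s)^3 · (2s)^2 = 108s^5
108s^5 = 1.3×10⁻²³  ⇒  s^5 = 1.2×10⁻²⁵
s = (1.2×10⁻²⁵)^(1/5) = 1.0×10⁻⁵ M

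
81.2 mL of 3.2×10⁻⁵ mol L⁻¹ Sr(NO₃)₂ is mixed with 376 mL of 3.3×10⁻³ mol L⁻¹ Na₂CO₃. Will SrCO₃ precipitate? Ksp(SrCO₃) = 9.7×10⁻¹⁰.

Yes

The combined volume is 457.2 mL.
[Sr²⁺] = (3.2×10⁻⁵)(81.2)/457.2 = 5.7×10⁻⁶ mol L⁻¹
[CO₃²⁻] = (3.3×10⁻³)(376)/457.2 = 2.7×10⁻³ mol L⁻¹
Q = [Sr²⁺][CO₃²⁻] = 1.5×10⁻⁸
Since Q (1.5×10⁻⁸) exceeds Ksp (9.7×10⁻¹⁰), SrCO₃ will precipitate.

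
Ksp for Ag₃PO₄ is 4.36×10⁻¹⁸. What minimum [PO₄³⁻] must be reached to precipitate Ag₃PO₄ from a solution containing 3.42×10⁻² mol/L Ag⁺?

A salt starts to precipitate once the ion product Q reaches its Ksp.
Ag₃PO₄(s) ⇌ 3 Ag⁺(aq) + PO₄³⁻(aq)
Ksp = [Ag⁺]^3[PO₄³⁻] = [PO₄³⁻](3.42×10⁻²)^3
[PO₄³⁻] = 4.36×10⁻¹⁸ / (3.42×10⁻²)^3 = 1.09×10⁻¹³
[PO₄³⁻] = 1.09×10⁻¹³ mol/L

1.09×10⁻¹³ M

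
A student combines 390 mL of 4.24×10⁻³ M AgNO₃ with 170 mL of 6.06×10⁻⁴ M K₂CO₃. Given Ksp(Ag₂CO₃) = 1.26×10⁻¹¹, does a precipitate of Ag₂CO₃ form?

Yes

Total volume after mixing = 390 + 170 = 560 mL.
[Ag⁺] = (4.24×10⁻³)(390)/560 = 2.95×10⁻³ M
[CO₃²⁻] = (6.06×10⁻⁴)(170)/560 = 1.84×10⁻⁴ M
Q = [Ag⁺]^2[CO₃²⁻] = 1.60×10⁻⁹
Q = 1.60×10⁻⁹ > Ksp = 1.26×10⁻¹¹, so the solution is supersaturated and Ag₂CO₃ precipitates.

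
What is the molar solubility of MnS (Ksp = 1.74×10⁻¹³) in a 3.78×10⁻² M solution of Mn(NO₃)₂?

MnS(s) ⇌ Mn²⁺(aq) + S²⁻(aq)
Mn²⁺ is already present at 3.78×10⁻² M. If s mol/L of MnS dissolves, [S²⁻] = s while [Mn²⁺] ≈ 3.78×10⁻² M.
Ksp = [Mn²⁺][S²⁻] = (3.78×10⁻²)s
s = 1.74×10⁻¹³ / (3.78×10⁻²) = 4.60×10⁻¹²
s = 4.60×10⁻¹² M

4.60×10⁻¹² M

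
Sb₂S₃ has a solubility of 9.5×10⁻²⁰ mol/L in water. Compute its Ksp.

Sb₂S₃(s) ⇌ 2 Sb³⁺(aq) + 3 S²⁻(aq)
If s mol/L of Sb₂S₃ dissolves, [Sb³⁺] = 2s and [S²⁻] = 3s.
Ksp = [Sb³⁺]^2[S²⁻]^3 = (2s)^2 · (3s)^3 = 108s^5
Ksp = 108 × (9.5×10⁻²⁰)^5 = 8.4×10⁻⁹⁴

Ksp = 8.4×10⁻⁹⁴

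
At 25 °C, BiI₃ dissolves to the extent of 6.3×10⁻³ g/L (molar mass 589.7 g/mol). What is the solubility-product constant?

s = (6.3×10⁻³ g L⁻¹)/(589.7 g mol⁻¹) = 1.068×10⁻⁵ M
BiI₃(s) ⇌ Bi³⁺(aq) + 3 I⁻(aq)
If s mol/L of BiI₃ dissolves, [Bi³⁺] = s and [I⁻] = 3s.
Ksp = [Bi³⁺][I⁻]^3 = s · (3s)^3 = 27s^4
Ksp = 27 × (1.068×10⁻⁵)^4 = 3.5×10⁻¹⁹

Ksp = 3.5×10⁻¹⁹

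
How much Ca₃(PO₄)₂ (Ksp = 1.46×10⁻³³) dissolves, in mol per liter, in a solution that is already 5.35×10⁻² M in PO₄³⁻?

Ca₃(PO₄)₂(s) ⇌ 3 Ca²⁺(aq) + 2 PO₄³⁻(aq)
PO₄³⁻ is already present at 5.35×10⁻² M. If s mol/L of Ca₃(PO₄)₂ dissolves, [Ca²⁺] = 3s while [PO₄³⁻] ≈ 5.35×10⁻² M.
Ksp = [Ca²⁺]^3[PO₄³⁻]^2 = (3s)^3(5.35×10⁻²)^2
(3s)^3 = 1.46×10⁻³³ / (5.35×10⁻²)^2 = 5.10×10⁻³¹
s = 2.66×10⁻¹¹ M

2.66×10⁻¹¹ M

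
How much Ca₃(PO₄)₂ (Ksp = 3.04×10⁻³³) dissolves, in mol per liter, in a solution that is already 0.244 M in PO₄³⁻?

1.24×10⁻¹¹ M

Ca₃(PO₄)₂(s) ⇌ 3 Ca²⁺(aq) + 2 PO₄³⁻(aq)
PO₄³⁻ is already present at 0.244 M. If s mol/L of Ca₃(PO₄)₂ dissolves, [Ca²⁺] = 3s while [PO₄³⁻] ≈ 0.244 M.
Ksp = [Ca²⁺]^3[PO₄³⁻]^2 = (3s)^3(0.244)^2
(3s)^3 = 3.04×10⁻³³ / (0.244)^2 = 5.11×10⁻³²
s = 1.24×10⁻¹¹ M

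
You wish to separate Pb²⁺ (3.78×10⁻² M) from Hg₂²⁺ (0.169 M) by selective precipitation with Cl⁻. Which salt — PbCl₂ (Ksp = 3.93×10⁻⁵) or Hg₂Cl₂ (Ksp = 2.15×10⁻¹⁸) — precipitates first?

Hg₂Cl₂

A salt starts to precipitate once the ion product Q reaches its Ksp.
For PbCl₂: [Cl⁻] = (Ksp/[Pb²⁺])^(1/2) = 3.22×10⁻² M
For Hg₂Cl₂: [Cl⁻] = (Ksp/[Hg₂²⁺])^(1/2) = 3.57×10⁻⁹ M
Hg₂Cl₂ requires the lower [Cl⁻], so it precipitates first.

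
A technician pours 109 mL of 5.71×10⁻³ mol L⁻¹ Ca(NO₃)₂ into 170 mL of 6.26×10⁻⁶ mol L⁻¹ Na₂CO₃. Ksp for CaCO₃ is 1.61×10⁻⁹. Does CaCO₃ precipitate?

Yes

The combined volume is 279 mL.
[Ca²⁺] = (5.71×10⁻³)(109)/279 = 2.23×10⁻³ mol L⁻¹
[CO₃²⁻] = (6.26×10⁻⁶)(170)/279 = 3.81×10⁻⁶ mol L⁻¹
Q = [Ca²⁺][CO₃²⁻] = 8.51×10⁻⁹
Because Q > Ksp (8.51×10⁻⁹ vs 1.61×10⁻⁹), a precipitate of CaCO₃ forms.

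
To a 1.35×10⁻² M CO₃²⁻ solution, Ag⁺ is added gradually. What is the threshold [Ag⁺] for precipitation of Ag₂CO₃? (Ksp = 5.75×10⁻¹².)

Precipitation begins when Q = Ksp.
Ag₂CO₃(s) ⇌ 2 Ag⁺(aq) + CO₃²⁻(aq)
Ksp = [Ag⁺]^2[CO₃²⁻] = [Ag⁺]^2(1.35×10⁻²)
[Ag⁺]^2 = 5.75×10⁻¹² / (1.35×10⁻²) = 4.26×10⁻¹⁰
[Ag⁺] = 2.06×10⁻⁵ M

2.06×10⁻⁵ M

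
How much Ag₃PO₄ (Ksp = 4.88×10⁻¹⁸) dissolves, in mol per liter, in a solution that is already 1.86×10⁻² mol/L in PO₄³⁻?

2.13×10⁻⁶ M

Ag₃PO₄(s) ⇌ 3 Ag⁺(aq) + PO₄³⁻(aq)
Let s be the solubility of Ag₃PO₄ here. The common ion gives [PO₄³⁻] ≈ 1.86×10⁻² mol/L, and [Ag⁺] = 3s.
Ksp = [Ag⁺]^3[PO₄³⁻] = (3s)^3(1.86×10⁻²)
(3s)^3 = 4.88×10⁻¹⁸ / (1.86×10⁻²) = 2.62×10⁻¹⁶
s = 2.13×10⁻⁶ mol/L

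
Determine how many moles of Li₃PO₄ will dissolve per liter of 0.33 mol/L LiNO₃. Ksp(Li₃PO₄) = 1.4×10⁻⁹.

Li₃PO₄(s) ⇌ 3 Li⁺(aq) + PO₄³⁻(aq)
With Li⁺ already at 0.33 mol/L and s small, take [Li⁺] ≈ 0.33 mol/L and [PO₄³⁻] = s.
Ksp = [Li⁺]^3[PO₄³⁻] = (0.33)^3s
s = 1.4×10⁻⁹ / (0.33)^3 = 3.9×10⁻⁸
s = 3.9×10⁻⁸ mol/L

3.9×10⁻⁸ M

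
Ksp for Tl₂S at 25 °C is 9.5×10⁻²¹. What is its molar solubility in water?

1.3×10⁻⁷ M

Tl₂S(s) ⇌ 2 Tl⁺(aq) + S²⁻(aq)
For each mole of Tl₂S that dissolves per liter, [Tl⁺] = 2s and [S²⁻] = s; let s denote this solubility.
Ksp = [Tl⁺]^2[S²⁻] = (2s)^2 · s = 4s^3
4s^3 = 9.5×10⁻²¹  ⇒  s^3 = 2.4×10⁻²¹
Taking the 3rd root, s = 1.3×10⁻⁷ mol L⁻¹.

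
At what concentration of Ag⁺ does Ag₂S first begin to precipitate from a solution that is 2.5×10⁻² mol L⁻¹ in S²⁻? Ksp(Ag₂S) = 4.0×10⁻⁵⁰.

1.3×10⁻²⁴ M

Precipitation begins when Q = Ksp.
Ag₂S(s) ⇌ 2 Ag⁺(aq) + S²⁻(aq)
Ksp = [Ag⁺]^2[S²⁻] = [Ag⁺]^2(2.5×10⁻²)
[Ag⁺]^2 = 4.0×10⁻⁵⁰ / (2.5×10⁻²) = 1.6×10⁻⁴⁸
[Ag⁺] = 1.3×10⁻²⁴ mol L⁻¹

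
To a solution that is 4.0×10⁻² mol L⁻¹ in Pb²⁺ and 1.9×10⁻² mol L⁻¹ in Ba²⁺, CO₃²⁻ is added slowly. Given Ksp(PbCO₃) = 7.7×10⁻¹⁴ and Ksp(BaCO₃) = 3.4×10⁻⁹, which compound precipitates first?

Precipitation of each salt begins when its ion product equals Ksp.
For PbCO₃: [CO₃²⁻] = (Ksp/[Pb²⁺]) = 1.9×10⁻¹² mol L⁻¹
For BaCO₃: [CO₃²⁻] = (Ksp/[Ba²⁺]) = 1.8×10⁻⁷ mol L⁻¹
PbCO₃ requires the lower [CO₃²⁻], so it precipitates first.

PbCO₃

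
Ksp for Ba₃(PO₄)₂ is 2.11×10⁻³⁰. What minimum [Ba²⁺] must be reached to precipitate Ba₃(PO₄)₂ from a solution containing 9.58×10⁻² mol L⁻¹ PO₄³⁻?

6.13×10⁻¹⁰ M

Each salt precipitates once Q = Ksp for that salt.
Ba₃(PO₄)₂(s) ⇌ 3 Ba²⁺(aq) + 2 PO₄³⁻(aq)
Ksp = [Ba²⁺]^3[PO₄³⁻]^2 = [Ba²⁺]^3(9.58×10⁻²)^2
[Ba²⁺]^3 = 2.11×10⁻³⁰ / (9.58×10⁻²)^2 = 2.30×10⁻²⁸
[Ba²⁺] = 6.13×10⁻¹⁰ mol L⁻¹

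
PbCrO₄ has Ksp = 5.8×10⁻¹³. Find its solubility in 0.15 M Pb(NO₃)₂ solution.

3.9×10⁻¹² M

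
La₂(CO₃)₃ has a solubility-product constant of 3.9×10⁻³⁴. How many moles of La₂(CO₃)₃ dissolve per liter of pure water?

8.2×10⁻⁸ M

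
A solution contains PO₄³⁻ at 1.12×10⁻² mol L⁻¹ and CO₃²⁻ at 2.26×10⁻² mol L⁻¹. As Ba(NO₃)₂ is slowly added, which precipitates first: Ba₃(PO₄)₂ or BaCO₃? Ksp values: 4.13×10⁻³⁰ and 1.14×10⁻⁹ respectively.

Each salt precipitates once Q = Ksp for that salt.
For Ba₃(PO₄)₂: [Ba²⁺] = (Ksp/[PO₄³⁻]^2)^(1/3) = 3.21×10⁻⁹ mol L⁻¹
For BaCO₃: [Ba²⁺] = (Ksp/[CO₃²⁻]) = 5.04×10⁻⁸ mol L⁻¹
Since Ba₃(PO₄)₂ needs less Ba²⁺ to reach saturation, it precipitates first.

Ba₃(PO₄)₂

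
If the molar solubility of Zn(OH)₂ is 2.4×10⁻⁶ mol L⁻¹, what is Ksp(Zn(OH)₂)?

Ksp = 5.5×10⁻¹⁷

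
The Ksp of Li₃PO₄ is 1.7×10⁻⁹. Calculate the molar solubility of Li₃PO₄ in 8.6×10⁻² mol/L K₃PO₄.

Li₃PO₄(s) ⇌ 3 Li⁺(aq) + PO₄³⁻(aq)
With PO₄³⁻ already at 8.6×10⁻² mol/L and s small, take [PO₄³⁻] ≈ 8.6×10⁻² mol/L and [Li⁺] = 3s.
Ksp = [Li⁺]^3[PO₄³⁻] = (3s)^3(8.6×10⁻²)
(3s)^3 = 1.7×10⁻⁹ / (8.6×10⁻²) = 2.0×10⁻⁸
s = 9.0×10⁻⁴ mol/L

9.0×10⁻⁴ M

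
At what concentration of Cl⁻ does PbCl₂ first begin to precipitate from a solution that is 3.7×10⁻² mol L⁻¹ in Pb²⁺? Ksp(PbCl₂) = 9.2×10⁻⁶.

1.6×10⁻² M

Precipitation begins when Q = Ksp.
PbCl₂(s) ⇌ Pb²⁺(aq) + 2 Cl⁻(aq)
Ksp = [Pb²⁺][Cl⁻]^2 = [Cl⁻]^2(3.7×10⁻²)
[Cl⁻]^2 = 9.2×10⁻⁶ / (3.7×10⁻²) = 2.5×10⁻⁴
[Cl⁻] = 1.6×10⁻² mol L⁻¹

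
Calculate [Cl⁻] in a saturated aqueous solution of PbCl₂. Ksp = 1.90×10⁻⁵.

3.36×10⁻² M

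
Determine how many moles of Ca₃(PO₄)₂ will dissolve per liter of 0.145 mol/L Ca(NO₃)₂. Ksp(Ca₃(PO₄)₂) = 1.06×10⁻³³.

2.95×10⁻¹⁶ M

Ca₃(PO₄)₂(s) ⇌ 3 Ca²⁺(aq) + 2 PO₄³⁻(aq)
The solution already contains Ca²⁺ at 0.145 mol/L. Let s be the molar solubility of Ca₃(PO₄)₂.
[Ca²⁺] ≈ 0.145 mol/L (common ion dominates); [PO₄³⁻] = 2s.
Ksp = [Ca²⁺]^3[PO₄³⁻]^2 = (0.145)^3(2s)^2
(2s)^2 = 1.06×10⁻³³ / (0.145)^3 = 3.48×10⁻³¹
s = 2.95×10⁻¹⁶ mol/L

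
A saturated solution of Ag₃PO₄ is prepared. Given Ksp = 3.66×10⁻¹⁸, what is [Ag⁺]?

5.76×10⁻⁵ M

Ag₃PO₄(s) ⇌ 3 Ag⁺(aq) + PO₄³⁻(aq)
Let s be the molar solubility. Then [Ag⁺] = 3s and [PO₄³⁻] = s.
Ksp = [Ag⁺]^3[PO₄³⁻] = (3s)^3 · s = 27s^4 = 3.66×10⁻¹⁸
s = 1.92×10⁻⁵ M
[Ag⁺] = 3s = 5.76×10⁻⁵ M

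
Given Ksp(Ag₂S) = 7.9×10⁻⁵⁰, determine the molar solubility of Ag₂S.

Ag₂S(s) ⇌ 2 Ag⁺(aq) + S²⁻(aq)
Let s be the molar solubility. Then [Ag⁺] = 2s and [S²⁻] = s.
Ksp = [Ag⁺]^2[S²⁻] = (2s)^2 · s = 4s^3
4s^3 = 7.9×10⁻⁵⁰  ⇒  s^3 = 2.0×10⁻⁵⁰
s = (2.0×10⁻⁵⁰)^(1/3) = 2.7×10⁻¹⁷ mol/L

2.7×10⁻¹⁷ M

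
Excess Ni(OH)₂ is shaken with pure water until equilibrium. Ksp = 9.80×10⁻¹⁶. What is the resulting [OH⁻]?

Ni(OH)₂(s) ⇌ Ni²⁺(aq) + 2 OH⁻(aq)
With molar solubility s: [Ni²⁺] = s, [OH⁻] = 2s.
Ksp = [Ni²⁺][OH⁻]^2 = s · (2s)^2 = 4s^3 = 9.80×10⁻¹⁶
s = 6.26×10⁻⁶ mol/L
[OH⁻] = 2s = 1.25×10⁻⁵ mol/L

1.25×10⁻⁵ M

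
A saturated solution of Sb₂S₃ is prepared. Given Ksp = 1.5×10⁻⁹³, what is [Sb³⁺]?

Sb₂S₃(s) ⇌ 2 Sb³⁺(aq) + 3 S²⁻(aq)
Call the molar solubility s, so that [Sb³⁺] = 2s and [S²⁻] = 3s.
Ksp = [Sb³⁺]^2[S²⁻]^3 = (2s)^2 · (3s)^3 = 108s^5 = 1.5×10⁻⁹³
s = 1.1×10⁻¹⁹ mol/L
[Sb³⁺] = 2s = 2.1×10⁻¹⁹ mol/L

2.1×10⁻¹⁹ M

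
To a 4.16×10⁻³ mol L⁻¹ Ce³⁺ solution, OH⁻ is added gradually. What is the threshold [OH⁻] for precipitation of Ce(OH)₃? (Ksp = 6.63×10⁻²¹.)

Precipitation begins when Q = Ksp.
Ce(OH)₃(s) ⇌ Ce³⁺(aq) + 3 OH⁻(aq)
Ksp = [Ce³⁺][OH⁻]^3 = [OH⁻]^3(4.16×10⁻³)
[OH⁻]^3 = 6.63×10⁻²¹ / (4.16×10⁻³) = 1.59×10⁻¹⁸
[OH⁻] = 1.17×10⁻⁶ mol L⁻¹

1.17×10⁻⁶ M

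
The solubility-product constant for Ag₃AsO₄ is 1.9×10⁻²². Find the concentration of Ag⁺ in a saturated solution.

Ag₃AsO₄(s) ⇌ 3 Ag⁺(aq) + AsO₄³⁻(aq)
If s mol/L of Ag₃AsO₄ dissolves, [Ag⁺] = 3s and [AsO₄³⁻] = s.
Ksp = [Ag⁺]^3[AsO₄³⁻] = (3s)^3 · s = 27s^4 = 1.9×10⁻²²
s = 1.6×10⁻⁶ M
[Ag⁺] = 3s = 4.9×10⁻⁶ M

4.9×10⁻⁶ M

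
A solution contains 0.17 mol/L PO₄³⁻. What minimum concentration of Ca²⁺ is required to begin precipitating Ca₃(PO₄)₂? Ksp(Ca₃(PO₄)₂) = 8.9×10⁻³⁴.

The threshold for precipitation is Q = Ksp.
Ca₃(PO₄)₂(s) ⇌ 3 Ca²⁺(aq) + 2 PO₄³⁻(aq)
Ksp = [Ca²⁺]^3[PO₄³⁻]^2 = [Ca²⁺]^3(0.17)^2
[Ca²⁺]^3 = 8.9×10⁻³⁴ / (0.17)^2 = 3.1×10⁻³²
[Ca²⁺] = 3.1×10⁻¹¹ mol/L

3.1×10⁻¹¹ M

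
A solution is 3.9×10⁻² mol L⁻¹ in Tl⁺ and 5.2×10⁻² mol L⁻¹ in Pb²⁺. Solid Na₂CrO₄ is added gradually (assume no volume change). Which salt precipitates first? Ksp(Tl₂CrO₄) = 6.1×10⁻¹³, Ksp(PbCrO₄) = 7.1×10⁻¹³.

PbCrO₄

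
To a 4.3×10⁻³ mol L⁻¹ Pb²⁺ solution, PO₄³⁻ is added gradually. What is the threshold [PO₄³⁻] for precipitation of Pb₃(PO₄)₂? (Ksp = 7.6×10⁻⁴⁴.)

9.8×10⁻¹⁹ M

Each salt precipitates once Q = Ksp for that salt.
Pb₃(PO₄)₂(s) ⇌ 3 Pb²⁺(aq) + 2 PO₄³⁻(aq)
Ksp = [Pb²⁺]^3[PO₄³⁻]^2 = [PO₄³⁻]^2(4.3×10⁻³)^3
[PO₄³⁻]^2 = 7.6×10⁻⁴⁴ / (4.3×10⁻³)^3 = 9.6×10⁻³⁷
[PO₄³⁻] = 9.8×10⁻¹⁹ mol L⁻¹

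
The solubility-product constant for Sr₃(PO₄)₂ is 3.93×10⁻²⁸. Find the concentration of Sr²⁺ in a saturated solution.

3.88×10⁻⁶ M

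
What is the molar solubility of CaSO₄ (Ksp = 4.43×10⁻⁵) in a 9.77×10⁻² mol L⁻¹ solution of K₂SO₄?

4.53×10⁻⁴ M

CaSO₄(s) ⇌ Ca²⁺(aq) + SO₄²⁻(aq)
The solution already contains SO₄²⁻ at 9.77×10⁻² mol L⁻¹. Let s be the molar solubility of CaSO₄.
[SO₄²⁻] ≈ 9.77×10⁻² mol L⁻¹ (common ion dominates); [Ca²⁺] = s.
Ksp = [Ca²⁺][SO₄²⁻] = s(9.77×10⁻²)
s = 4.43×10⁻⁵ / (9.77×10⁻²) = 4.53×10⁻⁴
s = 4.53×10⁻⁴ mol L⁻¹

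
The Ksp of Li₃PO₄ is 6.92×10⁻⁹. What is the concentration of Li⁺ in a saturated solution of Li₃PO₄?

Li₃PO₄(s) ⇌ 3 Li⁺(aq) + PO₄³⁻(aq)
If s mol/L of Li₃PO₄ dissolves, [Li⁺] = 3s and [PO₄³⁻] = s.
Ksp = [Li⁺]^3[PO₄³⁻] = (3s)^3 · s = 27s^4 = 6.92×10⁻⁹
s = 4.00×10⁻³ mol/L
[Li⁺] = 3s = 1.20×10⁻² mol/L

1.20×10⁻² M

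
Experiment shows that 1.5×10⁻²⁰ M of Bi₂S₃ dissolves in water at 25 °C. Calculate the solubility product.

Ksp = 8.2×10⁻⁹⁸

Bi₂S₃(s) ⇌ 2 Bi³⁺(aq) + 3 S²⁻(aq)
If s mol/L of Bi₂S₃ dissolves, [Bi³⁺] = 2s and [S²⁻] = 3s.
Ksp = [Bi³⁺]^2[S²⁻]^3 = (2s)^2 · (3s)^3 = 108s^5
Ksp = 108 × (1.5×10⁻²⁰)^5 = 8.2×10⁻⁹⁸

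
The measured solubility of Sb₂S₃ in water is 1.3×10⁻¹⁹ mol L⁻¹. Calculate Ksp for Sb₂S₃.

Sb₂S₃(s) ⇌ 2 Sb³⁺(aq) + 3 S²⁻(aq)
For each mole of Sb₂S₃ that dissolves per liter, [Sb³⁺] = 2s and [S²⁻] = 3s; let s denote this solubility.
Ksp = [Sb³⁺]^2[S²⁻]^3 = (2s)^2 · (3s)^3 = 108s^5
Ksp = 108 × (1.3×10⁻¹⁹)^5 = 4.0×10⁻⁹³

Ksp = 4.0×10⁻⁹³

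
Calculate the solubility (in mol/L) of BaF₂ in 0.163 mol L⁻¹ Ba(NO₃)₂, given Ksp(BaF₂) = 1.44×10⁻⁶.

BaF₂(s) ⇌ Ba²⁺(aq) + 2 F⁻(aq)
With Ba²⁺ already at 0.163 mol L⁻¹ and s small, take [Ba²⁺] ≈ 0.163 mol L⁻¹ and [F⁻] = 2s.
Ksp = [Ba²⁺][F⁻]^2 = (0.163)(2s)^2
(2s)^2 = 1.44×10⁻⁶ / (0.163) = 8.83×10⁻⁶
s = 1.49×10⁻³ mol L⁻¹

1.49×10⁻³ M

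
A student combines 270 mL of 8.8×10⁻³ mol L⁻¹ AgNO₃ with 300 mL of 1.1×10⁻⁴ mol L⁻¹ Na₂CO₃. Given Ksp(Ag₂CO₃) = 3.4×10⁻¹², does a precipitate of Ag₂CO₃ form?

After mixing, V = 270 mL + 300 mL = 570 mL.
[Ag⁺] = (8.8×10⁻³)(270)/570 = 4.2×10⁻³ mol L⁻¹
[CO₃²⁻] = (1.1×10⁻⁴)(300)/570 = 5.8×10⁻⁵ mol L⁻¹
Q = [Ag⁺]^2[CO₃²⁻] = 1.0×10⁻⁹
Since Q (1.0×10⁻⁹) exceeds Ksp (3.4×10⁻¹²), Ag₂CO₃ will precipitate.

Yes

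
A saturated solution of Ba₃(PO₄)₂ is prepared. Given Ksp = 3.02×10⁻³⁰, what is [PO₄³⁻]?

9.78×10⁻⁷ M

Ba₃(PO₄)₂(s) ⇌ 3 Ba²⁺(aq) + 2 PO₄³⁻(aq)
If s mol/L of Ba₃(PO₄)₂ dissolves, [Ba²⁺] = 3s and [PO₄³⁻] = 2s.
Ksp = [Ba²⁺]^3[PO₄³⁻]^2 = (3s)^3 · (2s)^2 = 108s^5 = 3.02×10⁻³⁰
s = 4.89×10⁻⁷ mol L⁻¹
[PO₄³⁻] = 2s = 9.78×10⁻⁷ mol L⁻¹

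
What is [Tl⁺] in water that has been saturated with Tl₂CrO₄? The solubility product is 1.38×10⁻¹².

Tl₂CrO₄(s) ⇌ 2 Tl⁺(aq) + CrO₄²⁻(aq)
Call the molar solubility s, so that [Tl⁺] = 2s and [CrO₄²⁻] = s.
Ksp = [Tl⁺]^2[CrO₄²⁻] = (2s)^2 · s = 4s^3 = 1.38×10⁻¹²
s = 7.01×10⁻⁵ M
[Tl⁺] = 2s = 1.40×10⁻⁴ M

1.40×10⁻⁴ M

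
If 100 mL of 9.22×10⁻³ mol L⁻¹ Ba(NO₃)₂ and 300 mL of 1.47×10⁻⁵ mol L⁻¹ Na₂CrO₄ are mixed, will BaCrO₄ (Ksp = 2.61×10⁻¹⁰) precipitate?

Total volume after mixing = 100 + 300 = 400 mL.
[Ba²⁺] = (9.22×10⁻³)(100)/400 = 2.31×10⁻³ mol L⁻¹
[CrO₄²⁻] = (1.47×10⁻⁵)(300)/400 = 1.10×10⁻⁵ mol L⁻¹
Q = [Ba²⁺][CrO₄²⁻] = 2.54×10⁻⁸
Since Q (2.54×10⁻⁸) exceeds Ksp (2.61×10⁻¹⁰), BaCrO₄ will precipitate.

Yes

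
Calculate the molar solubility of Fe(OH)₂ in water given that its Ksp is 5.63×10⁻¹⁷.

Fe(OH)₂(s) ⇌ Fe²⁺(aq) + 2 OH⁻(aq)
Call the molar solubility s, so that [Fe²⁺] = s and [OH⁻] = 2s.
Ksp = [Fe²⁺][OH⁻]^2 = s · (2s)^2 = 4s^3
4s^3 = 5.63×10⁻¹⁷  ⇒  s^3 = 1.41×10⁻¹⁷
s = 2.41×10⁻⁶ mol/L

2.41×10⁻⁶ M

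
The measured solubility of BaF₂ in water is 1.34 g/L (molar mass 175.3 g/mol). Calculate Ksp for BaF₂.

Ksp = 1.79×10⁻⁶

Molar solubility s = (1.34 g/L) / (175.3 g/mol) = 7.6440×10⁻³ mol/L
BaF₂(s) ⇌ Ba²⁺(aq) + 2 F⁻(aq)
If s mol/L of BaF₂ dissolves, [Ba²⁺] = s and [F⁻] = 2s.
Ksp = [Ba²⁺][F⁻]^2 = s · (2s)^2 = 4s^3
Ksp = 4 × (7.6440×10⁻³)^3 = 1.79×10⁻⁶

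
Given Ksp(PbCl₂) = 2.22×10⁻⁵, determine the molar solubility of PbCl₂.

PbCl₂(s) ⇌ Pb²⁺(aq) + 2 Cl⁻(aq)
Let s be the molar solubility. Then [Pb²⁺] = s and [Cl⁻] = 2s.
Ksp = [Pb²⁺][Cl⁻]^2 = s · (2s)^2 = 4s^3
4s^3 = 2.22×10⁻⁵  ⇒  s^3 = 5.55×10⁻⁶
Taking the 3rd root, s = 1.77×10⁻² mol L⁻¹.

1.77×10⁻² M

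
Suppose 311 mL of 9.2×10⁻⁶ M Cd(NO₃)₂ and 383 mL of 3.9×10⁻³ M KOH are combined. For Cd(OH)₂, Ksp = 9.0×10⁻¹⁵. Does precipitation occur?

Yes

After mixing, V = 311 mL + 383 mL = 694 mL.
[Cd²⁺] = (9.2×10⁻⁶)(311)/694 = 4.1×10⁻⁶ M
[OH⁻] = (3.9×10⁻³)(383)/694 = 2.2×10⁻³ M
Q = [Cd²⁺][OH⁻]^2 = 1.9×10⁻¹¹
Q = 1.9×10⁻¹¹ > Ksp = 9.0×10⁻¹⁵, so the solution is supersaturated and Cd(OH)₂ precipitates.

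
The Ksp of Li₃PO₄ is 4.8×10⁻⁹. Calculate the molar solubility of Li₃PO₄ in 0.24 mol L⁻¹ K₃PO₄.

Li₃PO₄(s) ⇌ 3 Li⁺(aq) + PO₄³⁻(aq)
With PO₄³⁻ already at 0.24 mol L⁻¹ and s small, take [PO₄³⁻] ≈ 0.24 mol L⁻¹ and [Li⁺] = 3s.
Ksp = [Li⁺]^3[PO₄³⁻] = (3s)^3(0.24)
(3s)^3 = 4.8×10⁻⁹ / (0.24) = 2.0×10⁻⁸
s = 9.0×10⁻⁴ mol L⁻¹

9.0×10⁻⁴ M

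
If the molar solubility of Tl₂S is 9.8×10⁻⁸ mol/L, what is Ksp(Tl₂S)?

Tl₂S(s) ⇌ 2 Tl⁺(aq) + S²⁻(aq)
Let s be the molar solubility. Then [Tl⁺] = 2s and [S²⁻] = s.
Ksp = [Tl⁺]^2[S²⁻] = (2s)^2 · s = 4s^3
Ksp = 4 × (9.8×10⁻⁸)^3 = 3.8×10⁻²¹

Ksp = 3.8×10⁻²¹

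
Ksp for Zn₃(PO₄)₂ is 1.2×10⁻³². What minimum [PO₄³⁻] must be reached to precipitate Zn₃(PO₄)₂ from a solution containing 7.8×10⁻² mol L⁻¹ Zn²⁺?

5.0×10⁻¹⁵ M

Each salt precipitates once Q = Ksp for that salt.
Zn₃(PO₄)₂(s) ⇌ 3 Zn²⁺(aq) + 2 PO₄³⁻(aq)
Ksp = [Zn²⁺]^3[PO₄³⁻]^2 = [PO₄³⁻]^2(7.8×10⁻²)^3
[PO₄³⁻]^2 = 1.2×10⁻³² / (7.8×10⁻²)^3 = 2.5×10⁻²⁹
[PO₄³⁻] = 5.0×10⁻¹⁵ mol L⁻¹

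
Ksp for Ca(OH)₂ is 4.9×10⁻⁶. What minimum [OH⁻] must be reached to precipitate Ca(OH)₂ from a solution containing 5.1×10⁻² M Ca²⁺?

9.8×10⁻³ M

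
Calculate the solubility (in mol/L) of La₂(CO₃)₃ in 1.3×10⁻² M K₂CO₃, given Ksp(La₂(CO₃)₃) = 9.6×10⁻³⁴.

La₂(CO₃)₃(s) ⇌ 2 La³⁺(aq) + 3 CO₃²⁻(aq)
CO₃²⁻ is already present at 1.3×10⁻² M. If s mol/L of La₂(CO₃)₃ dissolves, [La³⁺] = 2s while [CO₃²⁻] ≈ 1.3×10⁻² M.
Ksp = [La³⁺]^2[CO₃²⁻]^3 = (2s)^2(1.3×10⁻²)^3
(2s)^2 = 9.6×10⁻³⁴ / (1.3×10⁻²)^3 = 4.4×10⁻²⁸
s = 1.0×10⁻¹⁴ M

1.0×10⁻¹⁴ M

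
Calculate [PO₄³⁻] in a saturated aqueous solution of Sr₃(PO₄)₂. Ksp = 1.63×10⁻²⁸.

2.17×10⁻⁶ M

Sr₃(PO₄)₂(s) ⇌ 3 Sr²⁺(aq) + 2 PO₄³⁻(aq)
Let s be the molar solubility. Then [Sr²⁺] = 3s and [PO₄³⁻] = 2s.
Ksp = [Sr²⁺]^3[PO₄³⁻]^2 = (3s)^3 · (2s)^2 = 108s^5 = 1.63×10⁻²⁸
s = 1.09×10⁻⁶ mol/L
[PO₄³⁻] = 2s = 2.17×10⁻⁶ mol/L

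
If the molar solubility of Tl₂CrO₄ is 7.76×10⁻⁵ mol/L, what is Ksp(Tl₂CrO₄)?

Ksp = 1.87×10⁻¹²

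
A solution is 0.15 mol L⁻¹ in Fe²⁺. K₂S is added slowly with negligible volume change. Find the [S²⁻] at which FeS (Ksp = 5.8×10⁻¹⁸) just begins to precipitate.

3.9×10⁻¹⁷ M

Precipitation of each salt begins when its ion product equals Ksp.
FeS(s) ⇌ Fe²⁺(aq) + S²⁻(aq)
Ksp = [Fe²⁺][S²⁻] = [S²⁻](0.15)
[S²⁻] = 5.8×10⁻¹⁸ / (0.15) = 3.9×10⁻¹⁷
[S²⁻] = 3.9×10⁻¹⁷ mol L⁻¹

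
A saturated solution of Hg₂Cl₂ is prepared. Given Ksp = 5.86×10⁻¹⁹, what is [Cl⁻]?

Hg₂Cl₂(s) ⇌ Hg₂²⁺(aq) + 2 Cl⁻(aq)
For each mole of Hg₂Cl₂ that dissolves per liter, [Hg₂²⁺] = s and [Cl⁻] = 2s; let s denote this solubility.
Ksp = [Hg₂²⁺][Cl⁻]^2 = s · (2s)^2 = 4s^3 = 5.86×10⁻¹⁹
s = 5.27×10⁻⁷ mol L⁻¹
[Cl⁻] = 2s = 1.05×10⁻⁶ mol L⁻¹

1.05×10⁻⁶ M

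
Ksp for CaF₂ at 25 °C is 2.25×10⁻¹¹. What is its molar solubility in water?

CaF₂(s) ⇌ Ca²⁺(aq) + 2 F⁻(aq)
Let s be the molar solubility. Then [Ca²⁺] = s and [F⁻] = 2s.
Ksp = [Ca²⁺][F⁻]^2 = s · (2s)^2 = 4s^3
4s^3 = 2.25×10⁻¹¹  ⇒  s^3 = 5.63×10⁻¹²
s = (5.63×10⁻¹²)^(1/3) = 1.78×10⁻⁴ M

1.78×10⁻⁴ M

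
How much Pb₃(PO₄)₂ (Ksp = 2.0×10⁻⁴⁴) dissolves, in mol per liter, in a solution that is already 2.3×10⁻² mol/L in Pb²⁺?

Pb₃(PO₄)₂(s) ⇌ 3 Pb²⁺(aq) + 2 PO₄³⁻(aq)
With Pb²⁺ already at 2.3×10⁻² mol/L and s small, take [Pb²⁺] ≈ 2.3×10⁻² mol/L and [PO₄³⁻] = 2s.
Ksp = [Pb²⁺]^3[PO₄³⁻]^2 = (2.3×10⁻²)^3(2s)^2
(2s)^2 = 2.0×10⁻⁴⁴ / (2.3×10⁻²)^3 = 1.6×10⁻³⁹
s = 2.0×10⁻²⁰ mol/L

2.0×10⁻²⁰ M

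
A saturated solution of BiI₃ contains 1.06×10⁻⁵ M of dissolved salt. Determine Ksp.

Ksp = 3.41×10⁻¹⁹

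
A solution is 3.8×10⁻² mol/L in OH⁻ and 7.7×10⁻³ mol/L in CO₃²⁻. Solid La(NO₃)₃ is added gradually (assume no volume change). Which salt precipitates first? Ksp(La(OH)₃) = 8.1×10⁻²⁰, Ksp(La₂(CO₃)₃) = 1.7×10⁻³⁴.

The threshold for precipitation is Q = Ksp.
For La(OH)₃: [La³⁺] = (Ksp/[OH⁻]^3) = 1.5×10⁻¹⁵ mol/L
For La₂(CO₃)₃: [La³⁺] = (Ksp/[CO₃²⁻]^3)^(1/2) = 1.9×10⁻¹⁴ mol/L
The smaller threshold [La³⁺] is reached first, so La(OH)₃ precipitates first.

La(OH)₃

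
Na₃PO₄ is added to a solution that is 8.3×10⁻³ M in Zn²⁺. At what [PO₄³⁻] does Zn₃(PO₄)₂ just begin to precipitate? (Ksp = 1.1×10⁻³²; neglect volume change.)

Each salt precipitates once Q = Ksp for that salt.
Zn₃(PO₄)₂(s) ⇌ 3 Zn²⁺(aq) + 2 PO₄³⁻(aq)
Ksp = [Zn²⁺]^3[PO₄³⁻]^2 = [PO₄³⁻]^2(8.3×10⁻³)^3
[PO₄³⁻]^2 = 1.1×10⁻³² / (8.3×10⁻³)^3 = 1.9×10⁻²⁶
[PO₄³⁻] = 1.4×10⁻¹³ M

1.4×10⁻¹³ M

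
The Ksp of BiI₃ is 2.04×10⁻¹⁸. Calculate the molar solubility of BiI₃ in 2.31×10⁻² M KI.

BiI₃(s) ⇌ Bi³⁺(aq) + 3 I⁻(aq)
Let s be the solubility of BiI₃ here. The common ion gives [I⁻] ≈ 2.31×10⁻² M, and [Bi³⁺] = s.
Ksp = [Bi³⁺][I⁻]^3 = s(2.31×10⁻²)^3
s = 2.04×10⁻¹⁸ / (2.31×10⁻²)^3 = 1.65×10⁻¹³
s = 1.65×10⁻¹³ M

1.65×10⁻¹³ M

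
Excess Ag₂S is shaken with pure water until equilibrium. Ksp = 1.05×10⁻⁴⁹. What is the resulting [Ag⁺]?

Ag₂S(s) ⇌ 2 Ag⁺(aq) + S²⁻(aq)
If s mol/L of Ag₂S dissolves, [Ag⁺] = 2s and [S²⁻] = s.
Ksp = [Ag⁺]^2[S²⁻] = (2s)^2 · s = 4s^3 = 1.05×10⁻⁴⁹
s = 2.97×10⁻¹⁷ mol/L
[Ag⁺] = 2s = 5.94×10⁻¹⁷ mol/L

5.94×10⁻¹⁷ M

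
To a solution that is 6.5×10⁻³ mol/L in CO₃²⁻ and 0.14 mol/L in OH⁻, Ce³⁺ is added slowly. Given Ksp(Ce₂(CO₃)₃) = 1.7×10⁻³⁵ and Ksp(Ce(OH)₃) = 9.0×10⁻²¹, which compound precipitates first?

Ce(OH)₃

Precipitation of each salt begins when its ion product equals Ksp.
For Ce₂(CO₃)₃: [Ce³⁺] = (Ksp/[CO₃²⁻]^3)^(1/2) = 7.9×10⁻¹⁵ mol/L
For Ce(OH)₃: [Ce³⁺] = (Ksp/[OH⁻]^3) = 3.3×10⁻¹⁸ mol/L
The smaller threshold [Ce³⁺] is reached first, so Ce(OH)₃ precipitates first.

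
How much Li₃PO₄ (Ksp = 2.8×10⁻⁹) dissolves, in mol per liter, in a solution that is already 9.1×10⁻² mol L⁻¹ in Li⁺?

3.7×10⁻⁶ M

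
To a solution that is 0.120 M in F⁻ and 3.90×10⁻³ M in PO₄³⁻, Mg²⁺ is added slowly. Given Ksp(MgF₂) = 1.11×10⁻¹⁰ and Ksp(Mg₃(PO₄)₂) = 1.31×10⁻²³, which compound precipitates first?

MgF₂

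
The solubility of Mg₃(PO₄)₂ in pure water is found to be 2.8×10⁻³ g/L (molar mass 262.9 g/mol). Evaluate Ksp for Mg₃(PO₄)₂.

Molar solubility s = (2.8×10⁻³ g/L) / (262.9 g/mol) = 1.065×10⁻⁵ mol/L
Mg₃(PO₄)₂(s) ⇌ 3 Mg²⁺(aq) + 2 PO₄³⁻(aq)
Call the molar solubility s, so that [Mg²⁺] = 3s and [PO₄³⁻] = 2s.
Ksp = [Mg²⁺]^3[PO₄³⁻]^2 = (3s)^3 · (2s)^2 = 108s^5
Ksp = 108 × (1.065×10⁻⁵)^5 = 1.5×10⁻²³

Ksp = 1.5×10⁻²³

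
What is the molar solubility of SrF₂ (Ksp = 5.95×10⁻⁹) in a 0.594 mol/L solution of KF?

1.69×10⁻⁸ M

SrF₂(s) ⇌ Sr²⁺(aq) + 2 F⁻(aq)
With F⁻ already at 0.594 mol/L and s small, take [F⁻] ≈ 0.594 mol/L and [Sr²⁺] = s.
Ksp = [Sr²⁺][F⁻]^2 = s(0.594)^2
s = 5.95×10⁻⁹ / (0.594)^2 = 1.69×10⁻⁸
s = 1.69×10⁻⁸ mol/L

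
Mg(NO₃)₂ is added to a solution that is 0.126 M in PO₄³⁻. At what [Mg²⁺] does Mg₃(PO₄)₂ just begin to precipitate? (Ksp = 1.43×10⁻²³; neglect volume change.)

9.66×10⁻⁸ M

A salt starts to precipitate once the ion product Q reaches its Ksp.
Mg₃(PO₄)₂(s) ⇌ 3 Mg²⁺(aq) + 2 PO₄³⁻(aq)
Ksp = [Mg²⁺]^3[PO₄³⁻]^2 = [Mg²⁺]^3(0.126)^2
[Mg²⁺]^3 = 1.43×10⁻²³ / (0.126)^2 = 9.01×10⁻²²
[Mg²⁺] = 9.66×10⁻⁸ M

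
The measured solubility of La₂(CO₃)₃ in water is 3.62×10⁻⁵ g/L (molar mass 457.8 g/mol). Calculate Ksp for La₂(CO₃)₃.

Molar solubility s = (3.62×10⁻⁵ g/L) / (457.8 g/mol) = 7.9074×10⁻⁸ mol/L
La₂(CO₃)₃(s) ⇌ 2 La³⁺(aq) + 3 CO₃²⁻(aq)
If s mol/L of La₂(CO₃)₃ dissolves, [La³⁺] = 2s and [CO₃²⁻] = 3s.
Ksp = [La³⁺]^2[CO₃²⁻]^3 = (2s)^2 · (3s)^3 = 108s^5
Ksp = 108 × (7.9074×10⁻⁸)^5 = 3.34×10⁻³⁴

Ksp = 3.34×10⁻³⁴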